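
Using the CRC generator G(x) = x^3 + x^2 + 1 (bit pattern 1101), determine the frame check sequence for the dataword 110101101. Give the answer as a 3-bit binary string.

Append 3 zeros: 110101101000. Divide by 1101 (XOR where the leading bit is 1):
  pos 0: 1101 XOR 1101 = 0000
  pos 5: 1101 XOR 1101 = 0000
Remainder (last 3 bits) = 000. This is the CRC / FCS.

000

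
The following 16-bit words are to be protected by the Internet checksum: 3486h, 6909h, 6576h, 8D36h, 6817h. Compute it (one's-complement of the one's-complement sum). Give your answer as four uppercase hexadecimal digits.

07AC

One's-complement addition (fold any carry out of bit 15 back into bit 0):
  0x3486 + 0x6909 = 0x09D8F
  0x9D8F + 0x6576 = 0x10305 → wrap carry → 0x0306
  0x0306 + 0x8D36 = 0x0903C
  0x903C + 0x6817 = 0x0F853
One's-complement sum = 0xF853.
Checksum = ~0xF853 & 0xFFFF = 0x07AC.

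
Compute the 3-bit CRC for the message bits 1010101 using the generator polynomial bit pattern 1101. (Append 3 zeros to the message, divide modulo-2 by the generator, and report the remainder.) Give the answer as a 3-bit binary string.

011

Append 3 zeros: 1010101000. Divide by 1101 (XOR where the leading bit is 1):
  pos 0: 1010 XOR 1101 = 0111
  pos 1: 1111 XOR 1101 = 0010
  pos 3: 1001 XOR 1101 = 0100
  pos 4: 1000 XOR 1101 = 0101
  pos 5: 1010 XOR 1101 = 0111
  pos 6: 1110 XOR 1101 = 0011
Remainder (last 3 bits) = 011. This is the CRC / FCS.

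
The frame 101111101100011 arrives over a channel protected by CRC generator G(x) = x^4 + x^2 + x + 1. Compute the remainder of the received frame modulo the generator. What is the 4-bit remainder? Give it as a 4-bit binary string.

Modulo-2 division of 101111101100011 by 10111:
  pos 0: 10111 XOR 10111 = 00000
  pos 5: 11011 XOR 10111 = 01100
  pos 6: 11000 XOR 10111 = 01111
  pos 7: 11110 XOR 10111 = 01001
  pos 8: 10010 XOR 10111 = 00101
  pos 10: 10111 XOR 10111 = 00000
Remainder = 0000 (zero — the frame passes the CRC check).

0000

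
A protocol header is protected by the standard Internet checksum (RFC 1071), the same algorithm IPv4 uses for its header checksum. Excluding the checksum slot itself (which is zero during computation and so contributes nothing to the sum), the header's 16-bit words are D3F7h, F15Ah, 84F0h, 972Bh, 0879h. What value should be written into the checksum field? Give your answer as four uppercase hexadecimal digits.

1618

One's-complement addition (fold any carry out of bit 15 back into bit 0):
  0xD3F7 + 0xF15A = 0x1C551 → wrap carry → 0xC552
  0xC552 + 0x84F0 = 0x14A42 → wrap carry → 0x4A43
  0x4A43 + 0x972B = 0x0E16E
  0xE16E + 0x0879 = 0x0E9E7
One's-complement sum = 0xE9E7.
Checksum = ~0xE9E7 & 0xFFFF = 0x1618.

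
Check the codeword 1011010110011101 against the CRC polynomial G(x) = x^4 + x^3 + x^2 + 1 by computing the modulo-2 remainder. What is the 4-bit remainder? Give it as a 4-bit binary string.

Modulo-2 division of 1011010110011101 by 11101:
  pos 0: 10110 XOR 11101 = 01011
  pos 1: 10111 XOR 11101 = 01010
  pos 2: 10100 XOR 11101 = 01001
  pos 3: 10011 XOR 11101 = 01110
  pos 4: 11101 XOR 11101 = 00000
  pos 11: 11101 XOR 11101 = 00000
Remainder = 0000 (zero — the frame passes the CRC check).

0000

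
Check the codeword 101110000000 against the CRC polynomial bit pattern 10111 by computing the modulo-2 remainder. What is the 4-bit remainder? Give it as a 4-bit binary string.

0000

Modulo-2 division of 101110000000 by 10111:
  pos 0: 10111 XOR 10111 = 00000
Remainder = 0000 (zero — the frame passes the CRC check).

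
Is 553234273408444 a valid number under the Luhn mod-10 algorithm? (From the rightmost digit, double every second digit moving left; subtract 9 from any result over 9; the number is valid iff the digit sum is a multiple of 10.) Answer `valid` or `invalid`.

From the right, keep odd positions and double even positions (subtract 9 from any doubled value over 9):
  doubled (positions 2,4,...): 8 7 8 5 8 4 1 → sum 41
  kept (positions 1,3,...): 4 4 0 3 2 3 3 5 → sum 24
Total = 65.
65 mod 10 = 5, so the number is invalid.

invalid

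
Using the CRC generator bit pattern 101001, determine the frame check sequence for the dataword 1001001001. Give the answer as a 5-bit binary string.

11111

Append 5 zeros: 100100100100000. Divide by 101001 (XOR where the leading bit is 1):
  pos 0: 100100 XOR 101001 = 001101
  pos 2: 110110 XOR 101001 = 011111
  pos 3: 111110 XOR 101001 = 010111
  pos 4: 101111 XOR 101001 = 000110
  pos 7: 110000 XOR 101001 = 011001
  pos 8: 110010 XOR 101001 = 011011
  pos 9: 110110 XOR 101001 = 011111
Remainder (last 5 bits) = 11111. This is the CRC / FCS.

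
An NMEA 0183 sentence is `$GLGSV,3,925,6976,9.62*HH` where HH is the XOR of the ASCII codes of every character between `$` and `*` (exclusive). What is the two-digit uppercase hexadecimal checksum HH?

XOR the ASCII codes of the payload characters:
  'G' = 0x47 → acc = 0x47
  'L' = 0x4C → acc = 0x0B
  'G' = 0x47 → acc = 0x4C
  'S' = 0x53 → acc = 0x1F
  'V' = 0x56 → acc = 0x49
  ',' = 0x2C → acc = 0x65
  '3' = 0x33 → acc = 0x56
  ',' = 0x2C → acc = 0x7A
  '9' = 0x39 → acc = 0x43
  '2' = 0x32 → acc = 0x71
  '5' = 0x35 → acc = 0x44
  ',' = 0x2C → acc = 0x68
  '6' = 0x36 → acc = 0x5E
  '9' = 0x39 → acc = 0x67
  '7' = 0x37 → acc = 0x50
  '6' = 0x36 → acc = 0x66
  ',' = 0x2C → acc = 0x4A
  '9' = 0x39 → acc = 0x73
  '.' = 0x2E → acc = 0x5D
  '6' = 0x36 → acc = 0x6B
  '2' = 0x32 → acc = 0x59
Checksum = 0x59.

59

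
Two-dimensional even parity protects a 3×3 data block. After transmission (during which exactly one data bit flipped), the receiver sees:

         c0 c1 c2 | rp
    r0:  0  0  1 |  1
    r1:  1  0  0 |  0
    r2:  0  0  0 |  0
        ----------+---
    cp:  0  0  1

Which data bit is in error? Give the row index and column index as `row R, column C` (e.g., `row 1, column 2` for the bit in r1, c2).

Recompute each row's even parity and compare to rp:
  r0: data parity 1, sent rp 1 → ok
  r1: data parity 1, sent rp 0 → mismatch
  r2: data parity 0, sent rp 0 → ok
Recompute each column's even parity and compare to cp:
  c0: data parity 1, sent cp 0 → mismatch
  c1: data parity 0, sent cp 0 → ok
  c2: data parity 1, sent cp 1 → ok
Exactly one row (r1) and one column (c0) fail → the flipped bit is at their intersection.

row 1, column 0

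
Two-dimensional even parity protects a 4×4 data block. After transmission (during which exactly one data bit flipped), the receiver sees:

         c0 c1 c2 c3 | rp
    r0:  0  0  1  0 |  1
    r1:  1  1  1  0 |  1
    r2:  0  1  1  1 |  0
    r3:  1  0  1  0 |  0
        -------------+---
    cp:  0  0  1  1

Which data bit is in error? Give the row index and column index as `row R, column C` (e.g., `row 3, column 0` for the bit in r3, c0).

Recompute each row's even parity and compare to rp:
  r0: data parity 1, sent rp 1 → ok
  r1: data parity 1, sent rp 1 → ok
  r2: data parity 1, sent rp 0 → mismatch
  r3: data parity 0, sent rp 0 → ok
Recompute each column's even parity and compare to cp:
  c0: data parity 0, sent cp 0 → ok
  c1: data parity 0, sent cp 0 → ok
  c2: data parity 0, sent cp 1 → mismatch
  c3: data parity 1, sent cp 1 → ok
Exactly one row (r2) and one column (c2) fail → the flipped bit is at their intersection.

row 2, column 2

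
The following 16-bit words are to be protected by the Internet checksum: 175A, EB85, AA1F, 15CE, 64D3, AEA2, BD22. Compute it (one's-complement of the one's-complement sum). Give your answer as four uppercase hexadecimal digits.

6C99

One's-complement addition (fold any carry out of bit 15 back into bit 0):
  0x175A + 0xEB85 = 0x102DF → wrap carry → 0x02E0
  0x02E0 + 0xAA1F = 0x0ACFF
  0xACFF + 0x15CE = 0x0C2CD
  0xC2CD + 0x64D3 = 0x127A0 → wrap carry → 0x27A1
  0x27A1 + 0xAEA2 = 0x0D643
  0xD643 + 0xBD22 = 0x19365 → wrap carry → 0x9366
One's-complement sum = 0x9366.
Checksum = ~0x9366 & 0xFFFF = 0x6C99.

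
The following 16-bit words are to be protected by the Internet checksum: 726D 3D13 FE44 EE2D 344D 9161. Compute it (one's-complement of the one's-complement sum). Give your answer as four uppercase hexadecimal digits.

One's-complement addition (fold any carry out of bit 15 back into bit 0):
  0x726D + 0x3D13 = 0x0AF80
  0xAF80 + 0xFE44 = 0x1ADC4 → wrap carry → 0xADC5
  0xADC5 + 0xEE2D = 0x19BF2 → wrap carry → 0x9BF3
  0x9BF3 + 0x344D = 0x0D040
  0xD040 + 0x9161 = 0x161A1 → wrap carry → 0x61A2
One's-complement sum = 0x61A2.
Checksum = ~0x61A2 & 0xFFFF = 0x9E5D.

9E5D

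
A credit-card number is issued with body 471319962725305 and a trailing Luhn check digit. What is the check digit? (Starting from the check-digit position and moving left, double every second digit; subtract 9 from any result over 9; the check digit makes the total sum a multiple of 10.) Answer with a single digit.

7

Partial digits right→left: 5 0 3 5 2 7 2 6 9 9 1 3 1 7 4
Double every second digit counting from the check-digit position (so the 1st, 3rd, 5th, ... of the partial from the right).
  doubled (with −9 where >9): 1 6 4 4 9 2 2 8 → sum 36
  kept as-is: 0 5 7 6 9 3 7 → sum 37
Total = 36 + 37 = 73.
Check digit = (10 − (73 mod 10)) mod 10 = 7.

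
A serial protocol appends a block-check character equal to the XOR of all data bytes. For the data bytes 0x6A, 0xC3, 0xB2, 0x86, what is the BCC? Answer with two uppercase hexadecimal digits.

XOR the bytes together:
  start with 0x6A
  0x6A ⊕ 0xC3 = 0xA9
  0xA9 ⊕ 0xB2 = 0x1B
  0x1B ⊕ 0x86 = 0x9D

9D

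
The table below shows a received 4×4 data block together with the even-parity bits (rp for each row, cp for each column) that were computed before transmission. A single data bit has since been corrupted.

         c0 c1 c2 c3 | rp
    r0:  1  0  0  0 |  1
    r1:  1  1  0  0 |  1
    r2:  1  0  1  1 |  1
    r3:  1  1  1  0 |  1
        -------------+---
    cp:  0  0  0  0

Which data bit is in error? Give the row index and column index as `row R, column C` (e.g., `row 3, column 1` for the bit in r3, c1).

Recompute each row's even parity and compare to rp:
  r0: data parity 1, sent rp 1 → ok
  r1: data parity 0, sent rp 1 → mismatch
  r2: data parity 1, sent rp 1 → ok
  r3: data parity 1, sent rp 1 → ok
Recompute each column's even parity and compare to cp:
  c0: data parity 0, sent cp 0 → ok
  c1: data parity 0, sent cp 0 → ok
  c2: data parity 0, sent cp 0 → ok
  c3: data parity 1, sent cp 0 → mismatch
Exactly one row (r1) and one column (c3) fail → the flipped bit is at their intersection.

row 1, column 3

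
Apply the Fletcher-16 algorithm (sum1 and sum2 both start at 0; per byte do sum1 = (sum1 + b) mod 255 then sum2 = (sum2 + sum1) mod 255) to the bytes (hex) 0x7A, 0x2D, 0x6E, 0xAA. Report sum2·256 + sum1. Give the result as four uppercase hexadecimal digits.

Running sums (mod 255):
  after byte 0 (0x7A): sum1=122, sum2=122
  after byte 1 (0x2D): sum1=167, sum2=34
  after byte 2 (0x6E): sum1=22, sum2=56
  after byte 3 (0xAA): sum1=192, sum2=248
Checksum = sum2·256 + sum1 = 248·256 + 192 = 63680 = 0xF8C0.

F8C0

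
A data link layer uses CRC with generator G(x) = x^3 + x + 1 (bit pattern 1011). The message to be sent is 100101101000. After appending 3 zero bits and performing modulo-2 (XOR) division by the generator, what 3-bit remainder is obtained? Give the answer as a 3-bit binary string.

Append 3 zeros: 100101101000000. Divide by 1011 (XOR where the leading bit is 1):
  pos 0: 1001 XOR 1011 = 0010
  pos 2: 1001 XOR 1011 = 0010
  pos 4: 1010 XOR 1011 = 0001
  pos 7: 1100 XOR 1011 = 0111
  pos 8: 1110 XOR 1011 = 0101
  pos 9: 1010 XOR 1011 = 0001
Remainder (last 3 bits) = 100. This is the CRC / FCS.

100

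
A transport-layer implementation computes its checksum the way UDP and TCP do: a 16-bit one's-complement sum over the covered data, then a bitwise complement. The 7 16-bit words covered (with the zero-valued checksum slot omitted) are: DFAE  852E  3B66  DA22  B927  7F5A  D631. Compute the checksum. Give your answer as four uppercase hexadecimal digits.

76E5

One's-complement addition (fold any carry out of bit 15 back into bit 0):
  0xDFAE + 0x852E = 0x164DC → wrap carry → 0x64DD
  0x64DD + 0x3B66 = 0x0A043
  0xA043 + 0xDA22 = 0x17A65 → wrap carry → 0x7A66
  0x7A66 + 0xB927 = 0x1338D → wrap carry → 0x338E
  0x338E + 0x7F5A = 0x0B2E8
  0xB2E8 + 0xD631 = 0x18919 → wrap carry → 0x891A
One's-complement sum = 0x891A.
Checksum = ~0x891A & 0xFFFF = 0x76E5.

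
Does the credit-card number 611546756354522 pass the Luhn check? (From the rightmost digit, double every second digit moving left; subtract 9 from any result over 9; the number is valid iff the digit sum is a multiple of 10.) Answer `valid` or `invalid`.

invalid

From the right, keep odd positions and double even positions (subtract 9 from any doubled value over 9):
  doubled (positions 2,4,...): 4 8 6 1 3 1 2 → sum 25
  kept (positions 1,3,...): 2 5 5 6 7 4 1 6 → sum 36
Total = 61.
61 mod 10 = 1, so the number is invalid.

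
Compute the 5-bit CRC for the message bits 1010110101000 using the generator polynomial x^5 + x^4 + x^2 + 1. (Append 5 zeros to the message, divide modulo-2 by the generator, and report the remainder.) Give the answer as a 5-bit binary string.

00101

Append 5 zeros: 101011010100000000. Divide by 110101 (XOR where the leading bit is 1):
  pos 0: 101011 XOR 110101 = 011110
  pos 1: 111100 XOR 110101 = 001001
  pos 3: 100110 XOR 110101 = 010011
  pos 4: 100111 XOR 110101 = 010010
  pos 5: 100100 XOR 110101 = 010001
  pos 6: 100010 XOR 110101 = 010111
  pos 7: 101110 XOR 110101 = 011011
  pos 8: 110110 XOR 110101 = 000011
  pos 12: 110000 XOR 110101 = 000101
Remainder (last 5 bits) = 00101. This is the CRC / FCS.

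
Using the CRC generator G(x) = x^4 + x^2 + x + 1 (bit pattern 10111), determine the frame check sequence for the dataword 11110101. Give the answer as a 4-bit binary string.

0101

Append 4 zeros: 111101010000. Divide by 10111 (XOR where the leading bit is 1):
  pos 0: 11110 XOR 10111 = 01001
  pos 1: 10011 XOR 10111 = 00100
  pos 3: 10001 XOR 10111 = 00110
  pos 5: 11000 XOR 10111 = 01111
  pos 6: 11110 XOR 10111 = 01001
  pos 7: 10010 XOR 10111 = 00101
Remainder (last 4 bits) = 0101. This is the CRC / FCS.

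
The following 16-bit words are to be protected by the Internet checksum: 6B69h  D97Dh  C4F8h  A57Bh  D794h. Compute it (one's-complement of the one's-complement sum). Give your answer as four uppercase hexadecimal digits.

790F

One's-complement addition (fold any carry out of bit 15 back into bit 0):
  0x6B69 + 0xD97D = 0x144E6 → wrap carry → 0x44E7
  0x44E7 + 0xC4F8 = 0x109DF → wrap carry → 0x09E0
  0x09E0 + 0xA57B = 0x0AF5B
  0xAF5B + 0xD794 = 0x186EF → wrap carry → 0x86F0
One's-complement sum = 0x86F0.
Checksum = ~0x86F0 & 0xFFFF = 0x790F.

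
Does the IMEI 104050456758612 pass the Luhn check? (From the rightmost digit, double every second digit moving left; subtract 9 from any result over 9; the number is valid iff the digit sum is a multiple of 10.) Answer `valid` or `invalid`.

From the right, keep odd positions and double even positions (subtract 9 from any doubled value over 9):
  doubled (positions 2,4,...): 2 7 5 1 0 0 0 → sum 15
  kept (positions 1,3,...): 2 6 5 6 4 5 4 1 → sum 33
Total = 48.
48 mod 10 = 8, so the number is invalid.

invalid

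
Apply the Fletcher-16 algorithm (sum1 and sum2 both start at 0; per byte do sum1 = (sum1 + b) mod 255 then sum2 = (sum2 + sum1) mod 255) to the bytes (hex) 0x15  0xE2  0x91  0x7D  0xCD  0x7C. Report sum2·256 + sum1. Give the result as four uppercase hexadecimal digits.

C351

Running sums (mod 255):
  after byte 0 (0x15): sum1=21, sum2=21
  after byte 1 (0xE2): sum1=247, sum2=13
  after byte 2 (0x91): sum1=137, sum2=150
  after byte 3 (0x7D): sum1=7, sum2=157
  after byte 4 (0xCD): sum1=212, sum2=114
  after byte 5 (0x7C): sum1=81, sum2=195
Checksum = sum2·256 + sum1 = 195·256 + 81 = 50001 = 0xC351.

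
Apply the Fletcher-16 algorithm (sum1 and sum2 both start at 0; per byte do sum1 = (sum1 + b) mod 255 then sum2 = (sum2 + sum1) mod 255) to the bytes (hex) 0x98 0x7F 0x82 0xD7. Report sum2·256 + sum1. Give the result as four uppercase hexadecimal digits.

BD72

Running sums (mod 255):
  after byte 0 (0x98): sum1=152, sum2=152
  after byte 1 (0x7F): sum1=24, sum2=176
  after byte 2 (0x82): sum1=154, sum2=75
  after byte 3 (0xD7): sum1=114, sum2=189
Checksum = sum2·256 + sum1 = 189·256 + 114 = 48498 = 0xBD72.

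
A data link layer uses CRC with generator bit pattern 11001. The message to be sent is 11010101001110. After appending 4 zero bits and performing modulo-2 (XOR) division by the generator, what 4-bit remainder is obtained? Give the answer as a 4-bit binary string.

Append 4 zeros: 110101010011100000. Divide by 11001 (XOR where the leading bit is 1):
  pos 0: 11010 XOR 11001 = 00011
  pos 3: 11101 XOR 11001 = 00100
  pos 5: 10000 XOR 11001 = 01001
  pos 6: 10011 XOR 11001 = 01010
  pos 7: 10101 XOR 11001 = 01100
  pos 8: 11001 XOR 11001 = 00000
Remainder (last 4 bits) = 0000. This is the CRC / FCS.

0000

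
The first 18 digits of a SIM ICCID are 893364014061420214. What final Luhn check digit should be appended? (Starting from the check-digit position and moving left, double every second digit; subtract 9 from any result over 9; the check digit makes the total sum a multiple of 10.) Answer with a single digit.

5

Partial digits right→left: 4 1 2 0 2 4 1 6 0 4 1 0 4 6 3 3 9 8
Double every second digit counting from the check-digit position (so the 1st, 3rd, 5th, ... of the partial from the right).
  doubled (with −9 where >9): 8 4 4 2 0 2 8 6 9 → sum 43
  kept as-is: 1 0 4 6 4 0 6 3 8 → sum 32
Total = 43 + 32 = 75.
Check digit = (10 − (75 mod 10)) mod 10 = 5.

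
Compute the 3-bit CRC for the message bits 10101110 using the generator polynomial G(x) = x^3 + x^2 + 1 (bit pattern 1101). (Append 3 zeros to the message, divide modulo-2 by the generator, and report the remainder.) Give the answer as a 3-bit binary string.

101

Append 3 zeros: 10101110000. Divide by 1101 (XOR where the leading bit is 1):
  pos 0: 1010 XOR 1101 = 0111
  pos 1: 1111 XOR 1101 = 0010
  pos 3: 1011 XOR 1101 = 0110
  pos 4: 1100 XOR 1101 = 0001
  pos 7: 1000 XOR 1101 = 0101
Remainder (last 3 bits) = 101. This is the CRC / FCS.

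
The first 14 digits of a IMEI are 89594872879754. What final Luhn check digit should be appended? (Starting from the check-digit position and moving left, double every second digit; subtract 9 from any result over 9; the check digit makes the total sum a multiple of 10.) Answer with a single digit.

Partial digits right→left: 4 5 7 9 7 8 2 7 8 4 9 5 9 8
Double every second digit counting from the check-digit position (so the 1st, 3rd, 5th, ... of the partial from the right).
  doubled (with −9 where >9): 8 5 5 4 7 9 9 → sum 47
  kept as-is: 5 9 8 7 4 5 8 → sum 46
Total = 47 + 46 = 93.
Check digit = (10 − (93 mod 10)) mod 10 = 7.

7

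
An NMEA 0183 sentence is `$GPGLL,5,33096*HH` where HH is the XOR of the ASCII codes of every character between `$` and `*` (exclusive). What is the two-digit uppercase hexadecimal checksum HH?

5A

XOR the ASCII codes of the payload characters:
  'G' = 0x47 → acc = 0x47
  'P' = 0x50 → acc = 0x17
  'G' = 0x47 → acc = 0x50
  'L' = 0x4C → acc = 0x1C
  'L' = 0x4C → acc = 0x50
  ',' = 0x2C → acc = 0x7C
  '5' = 0x35 → acc = 0x49
  ',' = 0x2C → acc = 0x65
  '3' = 0x33 → acc = 0x56
  '3' = 0x33 → acc = 0x65
  '0' = 0x30 → acc = 0x55
  '9' = 0x39 → acc = 0x6C
  '6' = 0x36 → acc = 0x5A
Checksum = 0x5A.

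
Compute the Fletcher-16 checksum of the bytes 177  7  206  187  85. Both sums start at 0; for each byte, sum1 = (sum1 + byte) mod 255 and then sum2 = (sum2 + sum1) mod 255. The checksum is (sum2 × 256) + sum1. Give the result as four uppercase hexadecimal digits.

Running sums (mod 255):
  after byte 0 (177): sum1=177, sum2=177
  after byte 1 (7): sum1=184, sum2=106
  after byte 2 (206): sum1=135, sum2=241
  after byte 3 (187): sum1=67, sum2=53
  after byte 4 (85): sum1=152, sum2=205
Checksum = sum2·256 + sum1 = 205·256 + 152 = 52632 = 0xCD98.

CD98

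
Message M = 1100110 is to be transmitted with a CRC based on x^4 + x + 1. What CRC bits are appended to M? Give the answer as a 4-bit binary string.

Append 4 zeros: 11001100000. Divide by 10011 (XOR where the leading bit is 1):
  pos 0: 11001 XOR 10011 = 01010
  pos 1: 10101 XOR 10011 = 00110
  pos 3: 11000 XOR 10011 = 01011
  pos 4: 10110 XOR 10011 = 00101
  pos 6: 10100 XOR 10011 = 00111
Remainder (last 4 bits) = 0111. This is the CRC / FCS.

0111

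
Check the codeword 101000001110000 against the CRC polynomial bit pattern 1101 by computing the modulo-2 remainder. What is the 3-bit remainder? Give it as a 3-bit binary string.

Modulo-2 division of 101000001110000 by 1101:
  pos 0: 1010 XOR 1101 = 0111
  pos 1: 1110 XOR 1101 = 0011
  pos 3: 1100 XOR 1101 = 0001
  pos 6: 1011 XOR 1101 = 0110
  pos 7: 1101 XOR 1101 = 0000
Remainder = 000 (zero — the frame passes the CRC check).

000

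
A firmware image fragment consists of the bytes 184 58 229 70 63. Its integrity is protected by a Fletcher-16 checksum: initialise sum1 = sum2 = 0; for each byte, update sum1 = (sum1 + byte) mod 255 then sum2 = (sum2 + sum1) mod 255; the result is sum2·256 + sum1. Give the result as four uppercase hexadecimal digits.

025E

Running sums (mod 255):
  after byte 0 (184): sum1=184, sum2=184
  after byte 1 (58): sum1=242, sum2=171
  after byte 2 (229): sum1=216, sum2=132
  after byte 3 (70): sum1=31, sum2=163
  after byte 4 (63): sum1=94, sum2=2
Checksum = sum2·256 + sum1 = 2·256 + 94 = 606 = 0x025E.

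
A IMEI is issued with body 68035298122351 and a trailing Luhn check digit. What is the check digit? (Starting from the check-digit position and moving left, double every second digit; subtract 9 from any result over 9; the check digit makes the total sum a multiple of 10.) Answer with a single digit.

6

Partial digits right→left: 1 5 3 2 2 1 8 9 2 5 3 0 8 6
Double every second digit counting from the check-digit position (so the 1st, 3rd, 5th, ... of the partial from the right).
  doubled (with −9 where >9): 2 6 4 7 4 6 7 → sum 36
  kept as-is: 5 2 1 9 5 0 6 → sum 28
Total = 36 + 28 = 64.
Check digit = (10 − (64 mod 10)) mod 10 = 6.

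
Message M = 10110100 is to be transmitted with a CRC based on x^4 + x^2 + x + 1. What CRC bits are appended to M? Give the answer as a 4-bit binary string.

1010

Append 4 zeros: 101101000000. Divide by 10111 (XOR where the leading bit is 1):
  pos 0: 10110 XOR 10111 = 00001
  pos 4: 11000 XOR 10111 = 01111
  pos 5: 11110 XOR 10111 = 01001
  pos 6: 10010 XOR 10111 = 00101
Remainder (last 4 bits) = 1010. This is the CRC / FCS.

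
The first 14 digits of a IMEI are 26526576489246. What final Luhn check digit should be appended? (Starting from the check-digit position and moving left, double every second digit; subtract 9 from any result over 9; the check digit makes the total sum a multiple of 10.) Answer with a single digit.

Partial digits right→left: 6 4 2 9 8 4 6 7 5 6 2 5 6 2
Double every second digit counting from the check-digit position (so the 1st, 3rd, 5th, ... of the partial from the right).
  doubled (with −9 where >9): 3 4 7 3 1 4 3 → sum 25
  kept as-is: 4 9 4 7 6 5 2 → sum 37
Total = 25 + 37 = 62.
Check digit = (10 − (62 mod 10)) mod 10 = 8.

8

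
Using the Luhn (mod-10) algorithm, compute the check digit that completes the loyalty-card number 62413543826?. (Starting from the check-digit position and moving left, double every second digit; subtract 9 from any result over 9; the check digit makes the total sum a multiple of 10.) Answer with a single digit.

Partial digits right→left: 6 2 8 3 4 5 3 1 4 2 6
Double every second digit counting from the check-digit position (so the 1st, 3rd, 5th, ... of the partial from the right).
  doubled (with −9 where >9): 3 7 8 6 8 3 → sum 35
  kept as-is: 2 3 5 1 2 → sum 13
Total = 35 + 13 = 48.
Check digit = (10 − (48 mod 10)) mod 10 = 2.

2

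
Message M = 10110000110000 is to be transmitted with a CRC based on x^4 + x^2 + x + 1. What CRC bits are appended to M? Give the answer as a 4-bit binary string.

Append 4 zeros: 101100001100000000. Divide by 10111 (XOR where the leading bit is 1):
  pos 0: 10110 XOR 10111 = 00001
  pos 4: 10001 XOR 10111 = 00110
  pos 6: 11010 XOR 10111 = 01101
  pos 7: 11010 XOR 10111 = 01101
  pos 8: 11010 XOR 10111 = 01101
  pos 9: 11010 XOR 10111 = 01101
  pos 10: 11010 XOR 10111 = 01101
  pos 11: 11010 XOR 10111 = 01101
  pos 12: 11010 XOR 10111 = 01101
  pos 13: 11010 XOR 10111 = 01101
Remainder (last 4 bits) = 1101. This is the CRC / FCS.

1101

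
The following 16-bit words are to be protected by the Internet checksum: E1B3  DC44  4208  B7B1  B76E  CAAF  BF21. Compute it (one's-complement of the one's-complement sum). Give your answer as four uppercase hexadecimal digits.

One's-complement addition (fold any carry out of bit 15 back into bit 0):
  0xE1B3 + 0xDC44 = 0x1BDF7 → wrap carry → 0xBDF8
  0xBDF8 + 0x4208 = 0x10000 → wrap carry → 0x0001
  0x0001 + 0xB7B1 = 0x0B7B2
  0xB7B2 + 0xB76E = 0x16F20 → wrap carry → 0x6F21
  0x6F21 + 0xCAAF = 0x139D0 → wrap carry → 0x39D1
  0x39D1 + 0xBF21 = 0x0F8F2
One's-complement sum = 0xF8F2.
Checksum = ~0xF8F2 & 0xFFFF = 0x070D.

070D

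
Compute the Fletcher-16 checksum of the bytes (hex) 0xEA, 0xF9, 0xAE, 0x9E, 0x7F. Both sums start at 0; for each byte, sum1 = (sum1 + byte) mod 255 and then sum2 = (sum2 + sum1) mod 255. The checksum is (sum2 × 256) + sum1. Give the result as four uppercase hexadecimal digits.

Running sums (mod 255):
  after byte 0 (0xEA): sum1=234, sum2=234
  after byte 1 (0xF9): sum1=228, sum2=207
  after byte 2 (0xAE): sum1=147, sum2=99
  after byte 3 (0x9E): sum1=50, sum2=149
  after byte 4 (0x7F): sum1=177, sum2=71
Checksum = sum2·256 + sum1 = 71·256 + 177 = 18353 = 0x47B1.

47B1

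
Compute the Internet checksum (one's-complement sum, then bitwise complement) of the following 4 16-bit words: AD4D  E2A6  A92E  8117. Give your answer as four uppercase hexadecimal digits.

One's-complement addition (fold any carry out of bit 15 back into bit 0):
  0xAD4D + 0xE2A6 = 0x18FF3 → wrap carry → 0x8FF4
  0x8FF4 + 0xA92E = 0x13922 → wrap carry → 0x3923
  0x3923 + 0x8117 = 0x0BA3A
One's-complement sum = 0xBA3A.
Checksum = ~0xBA3A & 0xFFFF = 0x45C5.

45C5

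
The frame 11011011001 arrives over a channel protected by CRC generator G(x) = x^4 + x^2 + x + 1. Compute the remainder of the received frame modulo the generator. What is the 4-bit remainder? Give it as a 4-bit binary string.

Modulo-2 division of 11011011001 by 10111:
  pos 0: 11011 XOR 10111 = 01100
  pos 1: 11000 XOR 10111 = 01111
  pos 2: 11111 XOR 10111 = 01000
  pos 3: 10001 XOR 10111 = 00110
  pos 5: 11000 XOR 10111 = 01111
  pos 6: 11111 XOR 10111 = 01000
Remainder = 1000 (nonzero — an error is detected).

1000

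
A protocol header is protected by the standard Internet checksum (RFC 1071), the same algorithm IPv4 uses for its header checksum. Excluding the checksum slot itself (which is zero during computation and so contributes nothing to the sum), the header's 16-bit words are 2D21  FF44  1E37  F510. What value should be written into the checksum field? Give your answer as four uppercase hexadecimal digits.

C051

One's-complement addition (fold any carry out of bit 15 back into bit 0):
  0x2D21 + 0xFF44 = 0x12C65 → wrap carry → 0x2C66
  0x2C66 + 0x1E37 = 0x04A9D
  0x4A9D + 0xF510 = 0x13FAD → wrap carry → 0x3FAE
One's-complement sum = 0x3FAE.
Checksum = ~0x3FAE & 0xFFFF = 0xC051.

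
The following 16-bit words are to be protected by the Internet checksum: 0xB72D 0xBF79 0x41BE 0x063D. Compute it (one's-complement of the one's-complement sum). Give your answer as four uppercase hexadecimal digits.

One's-complement addition (fold any carry out of bit 15 back into bit 0):
  0xB72D + 0xBF79 = 0x176A6 → wrap carry → 0x76A7
  0x76A7 + 0x41BE = 0x0B865
  0xB865 + 0x063D = 0x0BEA2
One's-complement sum = 0xBEA2.
Checksum = ~0xBEA2 & 0xFFFF = 0x415D.

415D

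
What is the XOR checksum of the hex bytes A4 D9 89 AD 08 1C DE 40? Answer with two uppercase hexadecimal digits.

D3

XOR the bytes together:
  start with 0xA4
  0xA4 ⊕ 0xD9 = 0x7D
  0x7D ⊕ 0x89 = 0xF4
  0xF4 ⊕ 0xAD = 0x59
  0x59 ⊕ 0x08 = 0x51
  0x51 ⊕ 0x1C = 0x4D
  0x4D ⊕ 0xDE = 0x93
  0x93 ⊕ 0x40 = 0xD3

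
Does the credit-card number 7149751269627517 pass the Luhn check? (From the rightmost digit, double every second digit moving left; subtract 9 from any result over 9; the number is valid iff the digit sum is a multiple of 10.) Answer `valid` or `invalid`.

From the right, keep odd positions and double even positions (subtract 9 from any doubled value over 9):
  doubled (positions 2,4,...): 2 5 3 3 2 5 8 5 → sum 33
  kept (positions 1,3,...): 7 5 2 9 2 5 9 1 → sum 40
Total = 73.
73 mod 10 = 3, so the number is invalid.

invalid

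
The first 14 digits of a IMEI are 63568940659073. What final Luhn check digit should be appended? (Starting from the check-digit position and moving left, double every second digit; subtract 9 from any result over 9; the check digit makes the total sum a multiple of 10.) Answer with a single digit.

Partial digits right→left: 3 7 0 9 5 6 0 4 9 8 6 5 3 6
Double every second digit counting from the check-digit position (so the 1st, 3rd, 5th, ... of the partial from the right).
  doubled (with −9 where >9): 6 0 1 0 9 3 6 → sum 25
  kept as-is: 7 9 6 4 8 5 6 → sum 45
Total = 25 + 45 = 70.
Check digit = (10 − (70 mod 10)) mod 10 = 0.

0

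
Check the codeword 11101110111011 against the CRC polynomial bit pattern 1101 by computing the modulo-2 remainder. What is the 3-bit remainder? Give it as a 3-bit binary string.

111

Modulo-2 division of 11101110111011 by 1101:
  pos 0: 1110 XOR 1101 = 0011
  pos 2: 1111 XOR 1101 = 0010
  pos 4: 1010 XOR 1101 = 0111
  pos 5: 1111 XOR 1101 = 0010
  pos 7: 1011 XOR 1101 = 0110
  pos 8: 1100 XOR 1101 = 0001
Remainder = 111 (nonzero — an error is detected).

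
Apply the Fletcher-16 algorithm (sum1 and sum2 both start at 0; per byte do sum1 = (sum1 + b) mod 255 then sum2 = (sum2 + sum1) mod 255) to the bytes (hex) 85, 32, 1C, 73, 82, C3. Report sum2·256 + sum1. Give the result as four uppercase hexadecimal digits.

Running sums (mod 255):
  after byte 0 (85): sum1=133, sum2=133
  after byte 1 (32): sum1=183, sum2=61
  after byte 2 (1C): sum1=211, sum2=17
  after byte 3 (73): sum1=71, sum2=88
  after byte 4 (82): sum1=201, sum2=34
  after byte 5 (C3): sum1=141, sum2=175
Checksum = sum2·256 + sum1 = 175·256 + 141 = 44941 = 0xAF8D.

AF8D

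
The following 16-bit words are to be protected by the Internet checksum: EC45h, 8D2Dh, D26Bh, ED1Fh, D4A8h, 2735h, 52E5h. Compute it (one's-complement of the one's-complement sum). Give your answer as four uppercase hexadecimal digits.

783D

One's-complement addition (fold any carry out of bit 15 back into bit 0):
  0xEC45 + 0x8D2D = 0x17972 → wrap carry → 0x7973
  0x7973 + 0xD26B = 0x14BDE → wrap carry → 0x4BDF
  0x4BDF + 0xED1F = 0x138FE → wrap carry → 0x38FF
  0x38FF + 0xD4A8 = 0x10DA7 → wrap carry → 0x0DA8
  0x0DA8 + 0x2735 = 0x034DD
  0x34DD + 0x52E5 = 0x087C2
One's-complement sum = 0x87C2.
Checksum = ~0x87C2 & 0xFFFF = 0x783D.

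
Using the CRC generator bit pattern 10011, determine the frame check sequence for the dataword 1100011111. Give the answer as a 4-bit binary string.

0101

Append 4 zeros: 11000111110000. Divide by 10011 (XOR where the leading bit is 1):
  pos 0: 11000 XOR 10011 = 01011
  pos 1: 10111 XOR 10011 = 00100
  pos 3: 10011 XOR 10011 = 00000
  pos 8: 11000 XOR 10011 = 01011
  pos 9: 10110 XOR 10011 = 00101
Remainder (last 4 bits) = 0101. This is the CRC / FCS.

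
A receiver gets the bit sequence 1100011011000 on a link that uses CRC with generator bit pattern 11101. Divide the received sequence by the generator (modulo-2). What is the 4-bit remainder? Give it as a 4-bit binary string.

Modulo-2 division of 1100011011000 by 11101:
  pos 0: 11000 XOR 11101 = 00101
  pos 2: 10111 XOR 11101 = 01010
  pos 3: 10100 XOR 11101 = 01001
  pos 4: 10011 XOR 11101 = 01110
  pos 5: 11101 XOR 11101 = 00000
Remainder = 0000 (zero — the frame passes the CRC check).

0000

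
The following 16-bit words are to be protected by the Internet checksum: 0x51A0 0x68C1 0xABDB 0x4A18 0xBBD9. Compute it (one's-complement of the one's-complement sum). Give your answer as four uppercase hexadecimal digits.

93D0

One's-complement addition (fold any carry out of bit 15 back into bit 0):
  0x51A0 + 0x68C1 = 0x0BA61
  0xBA61 + 0xABDB = 0x1663C → wrap carry → 0x663D
  0x663D + 0x4A18 = 0x0B055
  0xB055 + 0xBBD9 = 0x16C2E → wrap carry → 0x6C2F
One's-complement sum = 0x6C2F.
Checksum = ~0x6C2F & 0xFFFF = 0x93D0.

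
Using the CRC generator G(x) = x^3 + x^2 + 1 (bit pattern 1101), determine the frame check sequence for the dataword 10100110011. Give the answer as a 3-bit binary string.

Append 3 zeros: 10100110011000. Divide by 1101 (XOR where the leading bit is 1):
  pos 0: 1010 XOR 1101 = 0111
  pos 1: 1110 XOR 1101 = 0011
  pos 3: 1111 XOR 1101 = 0010
  pos 5: 1000 XOR 1101 = 0101
  pos 6: 1011 XOR 1101 = 0110
  pos 7: 1101 XOR 1101 = 0000
Remainder (last 3 bits) = 000. This is the CRC / FCS.

000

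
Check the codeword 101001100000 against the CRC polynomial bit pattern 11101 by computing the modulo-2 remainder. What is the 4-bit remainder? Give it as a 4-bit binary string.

0000

Modulo-2 division of 101001100000 by 11101:
  pos 0: 10100 XOR 11101 = 01001
  pos 1: 10011 XOR 11101 = 01110
  pos 2: 11101 XOR 11101 = 00000
Remainder = 0000 (zero — the frame passes the CRC check).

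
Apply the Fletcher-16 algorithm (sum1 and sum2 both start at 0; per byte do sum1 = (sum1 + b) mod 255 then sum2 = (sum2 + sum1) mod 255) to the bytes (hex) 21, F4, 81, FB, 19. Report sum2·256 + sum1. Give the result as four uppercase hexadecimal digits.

Running sums (mod 255):
  after byte 0 (21): sum1=33, sum2=33
  after byte 1 (F4): sum1=22, sum2=55
  after byte 2 (81): sum1=151, sum2=206
  after byte 3 (FB): sum1=147, sum2=98
  after byte 4 (19): sum1=172, sum2=15
Checksum = sum2·256 + sum1 = 15·256 + 172 = 4012 = 0x0FAC.

0FAC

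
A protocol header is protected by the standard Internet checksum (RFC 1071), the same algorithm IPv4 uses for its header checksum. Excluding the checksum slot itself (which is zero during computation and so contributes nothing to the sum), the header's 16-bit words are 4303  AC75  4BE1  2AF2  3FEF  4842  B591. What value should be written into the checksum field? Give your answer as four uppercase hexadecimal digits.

One's-complement addition (fold any carry out of bit 15 back into bit 0):
  0x4303 + 0xAC75 = 0x0EF78
  0xEF78 + 0x4BE1 = 0x13B59 → wrap carry → 0x3B5A
  0x3B5A + 0x2AF2 = 0x0664C
  0x664C + 0x3FEF = 0x0A63B
  0xA63B + 0x4842 = 0x0EE7D
  0xEE7D + 0xB591 = 0x1A40E → wrap carry → 0xA40F
One's-complement sum = 0xA40F.
Checksum = ~0xA40F & 0xFFFF = 0x5BF0.

5BF0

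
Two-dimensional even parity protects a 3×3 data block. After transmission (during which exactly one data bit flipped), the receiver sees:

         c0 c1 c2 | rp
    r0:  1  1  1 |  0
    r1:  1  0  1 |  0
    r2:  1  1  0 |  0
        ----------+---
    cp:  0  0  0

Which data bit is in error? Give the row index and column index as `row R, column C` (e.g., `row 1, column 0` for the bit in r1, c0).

Recompute each row's even parity and compare to rp:
  r0: data parity 1, sent rp 0 → mismatch
  r1: data parity 0, sent rp 0 → ok
  r2: data parity 0, sent rp 0 → ok
Recompute each column's even parity and compare to cp:
  c0: data parity 1, sent cp 0 → mismatch
  c1: data parity 0, sent cp 0 → ok
  c2: data parity 0, sent cp 0 → ok
Exactly one row (r0) and one column (c0) fail → the flipped bit is at their intersection.

row 0, column 0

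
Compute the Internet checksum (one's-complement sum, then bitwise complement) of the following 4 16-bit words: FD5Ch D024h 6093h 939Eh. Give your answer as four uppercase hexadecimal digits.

3E4C

One's-complement addition (fold any carry out of bit 15 back into bit 0):
  0xFD5C + 0xD024 = 0x1CD80 → wrap carry → 0xCD81
  0xCD81 + 0x6093 = 0x12E14 → wrap carry → 0x2E15
  0x2E15 + 0x939E = 0x0C1B3
One's-complement sum = 0xC1B3.
Checksum = ~0xC1B3 & 0xFFFF = 0x3E4C.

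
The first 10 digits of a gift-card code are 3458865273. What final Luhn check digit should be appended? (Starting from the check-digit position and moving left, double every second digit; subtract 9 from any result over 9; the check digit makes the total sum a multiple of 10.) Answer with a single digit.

4

Partial digits right→left: 3 7 2 5 6 8 8 5 4 3
Double every second digit counting from the check-digit position (so the 1st, 3rd, 5th, ... of the partial from the right).
  doubled (with −9 where >9): 6 4 3 7 8 → sum 28
  kept as-is: 7 5 8 5 3 → sum 28
Total = 28 + 28 = 56.
Check digit = (10 − (56 mod 10)) mod 10 = 4.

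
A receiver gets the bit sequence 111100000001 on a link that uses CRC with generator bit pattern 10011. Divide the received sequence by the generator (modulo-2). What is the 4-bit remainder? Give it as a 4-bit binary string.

0111

Modulo-2 division of 111100000001 by 10011:
  pos 0: 11110 XOR 10011 = 01101
  pos 1: 11010 XOR 10011 = 01001
  pos 2: 10010 XOR 10011 = 00001
  pos 6: 10000 XOR 10011 = 00011
Remainder = 0111 (nonzero — an error is detected).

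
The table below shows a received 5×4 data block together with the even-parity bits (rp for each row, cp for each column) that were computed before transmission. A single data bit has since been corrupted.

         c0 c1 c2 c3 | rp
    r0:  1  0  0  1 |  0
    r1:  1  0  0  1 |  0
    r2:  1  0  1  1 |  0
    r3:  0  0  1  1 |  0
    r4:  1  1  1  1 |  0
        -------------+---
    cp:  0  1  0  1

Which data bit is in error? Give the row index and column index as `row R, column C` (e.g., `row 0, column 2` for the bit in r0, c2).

Recompute each row's even parity and compare to rp:
  r0: data parity 0, sent rp 0 → ok
  r1: data parity 0, sent rp 0 → ok
  r2: data parity 1, sent rp 0 → mismatch
  r3: data parity 0, sent rp 0 → ok
  r4: data parity 0, sent rp 0 → ok
Recompute each column's even parity and compare to cp:
  c0: data parity 0, sent cp 0 → ok
  c1: data parity 1, sent cp 1 → ok
  c2: data parity 1, sent cp 0 → mismatch
  c3: data parity 1, sent cp 1 → ok
Exactly one row (r2) and one column (c2) fail → the flipped bit is at their intersection.

row 2, column 2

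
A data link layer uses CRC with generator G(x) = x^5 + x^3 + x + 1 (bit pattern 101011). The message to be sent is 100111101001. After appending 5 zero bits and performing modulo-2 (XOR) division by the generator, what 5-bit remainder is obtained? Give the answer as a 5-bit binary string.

11100

Append 5 zeros: 10011110100100000. Divide by 101011 (XOR where the leading bit is 1):
  pos 0: 100111 XOR 101011 = 001100
  pos 2: 110010 XOR 101011 = 011001
  pos 3: 110011 XOR 101011 = 011000
  pos 4: 110000 XOR 101011 = 011011
  pos 5: 110110 XOR 101011 = 011101
  pos 6: 111011 XOR 101011 = 010000
  pos 7: 100000 XOR 101011 = 001011
  pos 9: 101100 XOR 101011 = 000111
Remainder (last 5 bits) = 11100. This is the CRC / FCS.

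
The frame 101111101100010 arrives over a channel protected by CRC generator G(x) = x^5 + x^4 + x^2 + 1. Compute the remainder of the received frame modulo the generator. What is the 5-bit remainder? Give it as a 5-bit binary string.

Modulo-2 division of 101111101100010 by 110101:
  pos 0: 101111 XOR 110101 = 011010
  pos 1: 110101 XOR 110101 = 000000
  pos 8: 110001 XOR 110101 = 000100
Remainder = 01000 (nonzero — an error is detected).

01000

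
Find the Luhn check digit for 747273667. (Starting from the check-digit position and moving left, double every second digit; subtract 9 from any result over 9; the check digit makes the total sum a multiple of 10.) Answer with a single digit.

Partial digits right→left: 7 6 6 3 7 2 7 4 7
Double every second digit counting from the check-digit position (so the 1st, 3rd, 5th, ... of the partial from the right).
  doubled (with −9 where >9): 5 3 5 5 5 → sum 23
  kept as-is: 6 3 2 4 → sum 15
Total = 23 + 15 = 38.
Check digit = (10 − (38 mod 10)) mod 10 = 2.

2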